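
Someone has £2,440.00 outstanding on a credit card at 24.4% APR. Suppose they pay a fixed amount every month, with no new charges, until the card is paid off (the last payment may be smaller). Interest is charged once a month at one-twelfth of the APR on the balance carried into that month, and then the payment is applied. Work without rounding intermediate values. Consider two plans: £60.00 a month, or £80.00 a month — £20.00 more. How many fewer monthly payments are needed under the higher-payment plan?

Monthly rate r = 24.4%/12 = 2.03333% = 0.0203333.
At £60.00/mo: n = ⌈−ln(1 − rB₀/P)/ln(1+r)⌉ = 88 payments (last £7.72); total interest = total paid − £2,440.00 = £2,787.72.
At £80.00/mo: 49 payments (last £7.27); total interest £1,407.27.
Payments saved = 88 − 49 = 39.

39 fewer payments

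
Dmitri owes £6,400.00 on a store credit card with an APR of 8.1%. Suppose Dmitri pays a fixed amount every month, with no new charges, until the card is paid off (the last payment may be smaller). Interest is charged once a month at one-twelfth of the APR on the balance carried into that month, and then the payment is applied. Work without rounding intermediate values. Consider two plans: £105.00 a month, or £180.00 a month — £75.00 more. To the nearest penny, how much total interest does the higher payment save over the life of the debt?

Monthly rate r = 8.1%/12 = 0.675% = 0.00675.
At £105.00/mo: n = ⌈−ln(1 − rB₀/P)/ln(1+r)⌉ = 79 payments (last £83.19); total interest = total paid − £6,400.00 = £1,873.19.
At £180.00/mo: 41 payments (last £143.09); total interest £943.09.
Interest saved = £1,873.19 − £943.09 = £930.10.

£930.10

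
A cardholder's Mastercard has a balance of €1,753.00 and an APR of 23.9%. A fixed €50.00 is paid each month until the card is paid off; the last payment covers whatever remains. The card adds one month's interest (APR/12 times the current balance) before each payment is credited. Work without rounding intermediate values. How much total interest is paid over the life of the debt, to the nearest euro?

€1,285

Monthly rate r = 23.9%/12 = 1.99167% = 0.0199167.
Payoff takes n = ⌈−ln(1 − rB₀/P)/ln(1+r)⌉ = ⌈60.760⌉ = 61 payments; the last is €38.11.
Total paid = 60·€50.00 + €38.11 = €3,038.11.
Total interest = total paid − principal = €3,038.11 − €1,753.00 = €1,285.11.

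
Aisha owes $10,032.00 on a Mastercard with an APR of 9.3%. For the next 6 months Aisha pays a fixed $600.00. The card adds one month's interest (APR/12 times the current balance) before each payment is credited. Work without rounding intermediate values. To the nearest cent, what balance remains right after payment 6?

$6,837.15

Monthly rate r = 9.3%/12 = 0.775% = 0.00775.
Each month: B ← B·(1+r) − $600.00.
Month 1: interest $77.75; balance after payment $9,509.75.
Month 2: interest $73.70; balance after payment $8,983.45.
Month 3: interest $69.62; balance after payment $8,453.07.
Month 4: interest $65.51; balance after payment $7,918.58.
Month 5: interest $61.37; balance after payment $7,379.95.
Month 6: interest $57.19; balance after payment $6,837.15.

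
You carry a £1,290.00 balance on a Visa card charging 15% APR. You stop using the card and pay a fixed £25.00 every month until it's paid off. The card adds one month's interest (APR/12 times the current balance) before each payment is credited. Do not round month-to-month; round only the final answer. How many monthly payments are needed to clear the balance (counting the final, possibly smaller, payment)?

Monthly rate r = 15%/12 = 1.25% = 0.0125.
Recurrence: B ← B·(1+r) − £25.00.
Month 1: interest £16.12; balance after payment £1,281.12.
Month 2: interest £16.01; balance after payment £1,272.14.
Closed form: n = −ln(1 − rB₀/P)/ln(1+r) = −ln(0.355)/ln(1.0125) ≈ 83.368, so the balance reaches zero during payment 84.

84 payments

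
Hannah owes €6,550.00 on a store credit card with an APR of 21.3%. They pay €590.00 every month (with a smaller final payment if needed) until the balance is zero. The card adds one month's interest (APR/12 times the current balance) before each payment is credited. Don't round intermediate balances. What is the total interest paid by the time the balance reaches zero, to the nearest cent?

Monthly rate r = 21.3%/12 = 1.775% = 0.01775.
Payoff takes n = ⌈−ln(1 − rB₀/P)/ln(1+r)⌉ = ⌈12.474⌉ = 13 payments; the last is €280.88.
Total paid = 12·€590.00 + €280.88 = €7,360.88.
Total interest = total paid − principal = €7,360.88 − €6,550.00 = €810.88.

€810.88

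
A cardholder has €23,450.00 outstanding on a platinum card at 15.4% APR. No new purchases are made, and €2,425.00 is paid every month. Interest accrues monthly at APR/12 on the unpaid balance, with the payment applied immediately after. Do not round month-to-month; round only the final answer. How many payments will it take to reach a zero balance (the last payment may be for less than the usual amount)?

Monthly rate r = 15.4%/12 = 1.28333% = 0.0128333.
Recurrence: B ← B·(1+r) − €2,425.00.
Month 1: interest €300.94; balance after payment €21,325.94.
Month 2: interest €273.68; balance after payment €19,174.62.
Closed form: n = −ln(1 − rB₀/P)/ln(1+r) = −ln(0.8759)/ln(1.01283) ≈ 10.391, so the balance reaches zero during payment 11.

11 months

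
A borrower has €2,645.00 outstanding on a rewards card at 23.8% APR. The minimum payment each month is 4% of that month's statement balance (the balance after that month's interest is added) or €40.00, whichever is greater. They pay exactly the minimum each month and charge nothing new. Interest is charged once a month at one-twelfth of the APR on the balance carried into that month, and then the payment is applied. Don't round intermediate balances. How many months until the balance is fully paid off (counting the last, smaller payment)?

81 months

Monthly rate r = 23.8%/12 = 1.98333% = 0.0198333.
While 4% of the post-interest balance exceeds €40.00, each month B ← (B·(1+r))·(1 − 0.04), i.e. B shrinks by the factor (1+r)·0.96 = 0.97904.
This holds for months 1–47. Entering month 48 the balance is €977.34; 4% of the post-interest balance is now below €40.00, so the flat €40.00 minimum applies from here.
From month 48 a fixed €40.00 at rate r clears €977.34 in 34 more payments. Total: 47 + 34 = 81 months.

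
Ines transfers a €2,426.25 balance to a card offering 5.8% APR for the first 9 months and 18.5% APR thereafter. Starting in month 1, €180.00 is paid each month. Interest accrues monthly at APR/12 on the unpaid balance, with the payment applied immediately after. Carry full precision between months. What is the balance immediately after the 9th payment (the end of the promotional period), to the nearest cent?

Promo months 1–9 at r₀ = 5.8%/12 = 0.00483333; months 10+ at r₁ = 18.5%/12 = 0.0154167.
After month 9: iterate B ← B·(1+r₀) − €180.00 for 9 months → €882.18.

€882.18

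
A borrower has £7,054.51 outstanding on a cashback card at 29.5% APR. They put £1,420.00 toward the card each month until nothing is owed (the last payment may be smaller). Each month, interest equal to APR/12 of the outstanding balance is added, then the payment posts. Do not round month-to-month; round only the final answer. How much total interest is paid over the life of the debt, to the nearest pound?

Monthly rate r = 29.5%/12 = 2.45833% = 0.0245833.
Payoff takes n = ⌈−ln(1 − rB₀/P)/ln(1+r)⌉ = ⌈5.363⌉ = 6 payments; the last is £520.03.
Total paid = 5·£1,420.00 + £520.03 = £7,620.03.
Total interest = total paid − principal = £7,620.03 − £7,054.51 = £565.52.

£566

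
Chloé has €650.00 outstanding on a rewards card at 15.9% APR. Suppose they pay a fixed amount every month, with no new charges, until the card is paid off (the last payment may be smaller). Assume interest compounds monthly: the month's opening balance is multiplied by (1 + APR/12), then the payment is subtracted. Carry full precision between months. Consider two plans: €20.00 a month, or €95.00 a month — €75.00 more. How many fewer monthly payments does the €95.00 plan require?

Monthly rate r = 15.9%/12 = 1.325% = 0.01325.
At €20.00/mo: n = ⌈−ln(1 − rB₀/P)/ln(1+r)⌉ = 43 payments (last €15.78); total interest = total paid − €650.00 = €205.78.
At €95.00/mo: 8 payments (last €20.99); total interest €35.99.
Payments saved = 43 − 8 = 35.

35 fewer payments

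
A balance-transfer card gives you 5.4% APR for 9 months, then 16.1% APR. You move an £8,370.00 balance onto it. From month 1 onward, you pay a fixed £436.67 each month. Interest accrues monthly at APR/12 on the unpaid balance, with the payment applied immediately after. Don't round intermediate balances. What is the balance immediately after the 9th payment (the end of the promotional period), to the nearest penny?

Promo months 1–9 at r₀ = 5.4%/12 = 0.0045; months 10+ at r₁ = 16.1%/12 = 0.0134167.
After month 9: iterate B ← B·(1+r₀) − £436.67 for 9 months → £4,713.63.

£4,713.63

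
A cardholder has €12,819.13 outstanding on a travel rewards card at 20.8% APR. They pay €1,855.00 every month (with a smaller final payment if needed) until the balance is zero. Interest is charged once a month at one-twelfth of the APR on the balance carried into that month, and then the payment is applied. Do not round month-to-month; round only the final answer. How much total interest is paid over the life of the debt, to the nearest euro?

€957

Monthly rate r = 20.8%/12 = 1.73333% = 0.0173333.
Payoff takes n = ⌈−ln(1 − rB₀/P)/ln(1+r)⌉ = ⌈7.424⌉ = 8 payments; the last is €791.19.
Total paid = 7·€1,855.00 + €791.19 = €13,776.19.
Total interest = total paid − principal = €13,776.19 − €12,819.13 = €957.06.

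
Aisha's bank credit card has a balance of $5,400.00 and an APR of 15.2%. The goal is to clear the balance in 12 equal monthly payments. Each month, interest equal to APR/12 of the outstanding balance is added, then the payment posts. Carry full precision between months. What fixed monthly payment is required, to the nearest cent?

$487.90

Monthly rate r = 15.2%/12 = 1.26667% = 0.0126667.
Level-payment amortization: P = B₀·r / (1 − (1+r)^(−n)) = 5400.00·0.0126667 / (1 − 1.01267^(−12)).
Denominator 1 − (1+r)^(−12) = 0.140191326.
P = 68.4 / 0.140191326 ≈ 487.90.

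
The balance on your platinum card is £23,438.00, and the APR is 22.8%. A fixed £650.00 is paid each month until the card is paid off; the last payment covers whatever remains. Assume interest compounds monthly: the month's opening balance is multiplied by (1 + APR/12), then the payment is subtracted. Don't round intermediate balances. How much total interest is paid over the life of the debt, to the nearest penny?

£16,469.27

Monthly rate r = 22.8%/12 = 1.9% = 0.019.
Payoff takes n = ⌈−ln(1 − rB₀/P)/ln(1+r)⌉ = ⌈61.394⌉ = 62 payments; the last is £257.27.
Total paid = 61·£650.00 + £257.27 = £39,907.27.
Total interest = total paid − principal = £39,907.27 − £23,438.00 = £16,469.27.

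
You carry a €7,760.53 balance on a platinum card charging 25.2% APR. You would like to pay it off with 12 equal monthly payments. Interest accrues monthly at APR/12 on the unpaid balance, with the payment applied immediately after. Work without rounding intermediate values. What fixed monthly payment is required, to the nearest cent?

€738.35

Monthly rate r = 25.2%/12 = 2.1% = 0.021.
Level-payment amortization: P = B₀·r / (1 − (1+r)^(−n)) = 7760.53·0.021 / (1 − 1.021^(−12)).
Denominator 1 − (1+r)^(−12) = 0.22072437.
P = 162.971 / 0.22072437 ≈ 738.35.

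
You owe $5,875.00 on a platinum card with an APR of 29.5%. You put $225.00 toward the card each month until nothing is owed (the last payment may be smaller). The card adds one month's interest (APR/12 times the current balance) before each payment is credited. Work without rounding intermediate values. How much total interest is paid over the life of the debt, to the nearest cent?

$3,639.71

Monthly rate r = 29.5%/12 = 2.45833% = 0.0245833.
Payoff takes n = ⌈−ln(1 − rB₀/P)/ln(1+r)⌉ = ⌈42.285⌉ = 43 payments; the last is $64.71.
Total paid = 42·$225.00 + $64.71 = $9,514.71.
Total interest = total paid − principal = $9,514.71 − $5,875.00 = $3,639.71.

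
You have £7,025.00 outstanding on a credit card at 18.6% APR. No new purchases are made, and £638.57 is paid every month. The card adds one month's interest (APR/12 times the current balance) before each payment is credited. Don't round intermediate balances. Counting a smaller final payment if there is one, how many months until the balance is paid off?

13 payments

Monthly rate r = 18.6%/12 = 1.55% = 0.0155.
Recurrence: B ← B·(1+r) − £638.57.
Month 1: interest £108.89; balance after payment £6,495.32.
Month 2: interest £100.68; balance after payment £5,957.42.
Closed form: n = −ln(1 − rB₀/P)/ln(1+r) = −ln(0.82948)/ln(1.0155) ≈ 12.155, so the balance reaches zero during payment 13.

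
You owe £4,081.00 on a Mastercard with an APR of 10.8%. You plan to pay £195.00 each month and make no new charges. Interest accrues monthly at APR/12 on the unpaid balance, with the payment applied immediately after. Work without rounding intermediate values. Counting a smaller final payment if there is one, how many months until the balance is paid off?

Monthly rate r = 10.8%/12 = 0.9% = 0.009.
Recurrence: B ← B·(1+r) − £195.00.
Month 1: interest £36.73; balance after payment £3,922.73.
Month 2: interest £35.30; balance after payment £3,763.03.
Closed form: n = −ln(1 − rB₀/P)/ln(1+r) = −ln(0.81165)/ln(1.009) ≈ 23.292, so the balance reaches zero during payment 24.

24 months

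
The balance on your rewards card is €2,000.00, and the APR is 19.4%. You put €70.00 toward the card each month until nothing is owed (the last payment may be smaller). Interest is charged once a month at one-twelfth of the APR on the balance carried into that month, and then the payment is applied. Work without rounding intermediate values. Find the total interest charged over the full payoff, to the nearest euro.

€705

Monthly rate r = 19.4%/12 = 1.61667% = 0.0161667.
Payoff takes n = ⌈−ln(1 − rB₀/P)/ln(1+r)⌉ = ⌈38.642⌉ = 39 payments; the last is €45.08.
Total paid = 38·€70.00 + €45.08 = €2,705.08.
Total interest = total paid − principal = €2,705.08 − €2,000.00 = €705.08.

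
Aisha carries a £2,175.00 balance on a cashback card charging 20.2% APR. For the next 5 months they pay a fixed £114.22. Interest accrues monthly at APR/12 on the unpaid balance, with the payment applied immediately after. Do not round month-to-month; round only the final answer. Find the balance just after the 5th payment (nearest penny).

£1,773.68

Monthly rate r = 20.2%/12 = 1.68333% = 0.0168333.
Each month: B ← B·(1+r) − £114.22.
Month 1: interest £36.61; balance after payment £2,097.39.
Month 2: interest £35.31; balance after payment £2,018.48.
Month 3: interest £33.98; balance after payment £1,938.24.
Month 4: interest £32.63; balance after payment £1,856.64.
Month 5: interest £31.25; balance after payment £1,773.68.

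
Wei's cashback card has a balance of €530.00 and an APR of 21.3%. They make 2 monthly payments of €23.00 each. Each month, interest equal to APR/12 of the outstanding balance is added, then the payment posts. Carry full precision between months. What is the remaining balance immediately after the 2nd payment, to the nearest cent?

€502.57

Monthly rate r = 21.3%/12 = 1.775% = 0.01775.
Each month: B ← B·(1+r) − €23.00.
Month 1: interest €9.41; balance after payment €516.41.
Month 2: interest €9.17; balance after payment €502.57.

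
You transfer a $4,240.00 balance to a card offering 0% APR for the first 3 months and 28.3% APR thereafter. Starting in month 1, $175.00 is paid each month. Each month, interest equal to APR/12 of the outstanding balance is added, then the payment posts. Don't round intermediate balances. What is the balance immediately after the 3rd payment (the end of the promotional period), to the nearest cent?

$3,715.00

Promo months 1–3 at r₀ = 0%/12 = 0; months 4+ at r₁ = 28.3%/12 = 0.0235833.
After month 3 (no interest yet): B = $4,240.00 − 3·$175.00 = $3,715.00.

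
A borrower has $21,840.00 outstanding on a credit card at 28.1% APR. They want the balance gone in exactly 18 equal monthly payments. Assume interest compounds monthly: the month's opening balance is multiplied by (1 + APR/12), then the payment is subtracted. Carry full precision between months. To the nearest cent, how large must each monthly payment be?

Monthly rate r = 28.1%/12 = 2.34167% = 0.0234167.
Level-payment amortization: P = B₀·r / (1 − (1+r)^(−n)) = 21840.00·0.0234167 / (1 − 1.02342^(−18)).
Denominator 1 − (1+r)^(−18) = 0.340742219.
P = 511.42 / 0.340742219 ≈ 1500.90.

$1,500.90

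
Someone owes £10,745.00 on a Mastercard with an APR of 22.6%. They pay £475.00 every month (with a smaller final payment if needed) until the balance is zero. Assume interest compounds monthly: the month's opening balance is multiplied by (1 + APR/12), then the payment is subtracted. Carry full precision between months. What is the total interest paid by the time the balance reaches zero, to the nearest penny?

£3,389.54

Monthly rate r = 22.6%/12 = 1.88333% = 0.0188333.
Payoff takes n = ⌈−ln(1 − rB₀/P)/ln(1+r)⌉ = ⌈29.755⌉ = 30 payments; the last is £359.54.
Total paid = 29·£475.00 + £359.54 = £14,134.54.
Total interest = total paid − principal = £14,134.54 − £10,745.00 = £3,389.54.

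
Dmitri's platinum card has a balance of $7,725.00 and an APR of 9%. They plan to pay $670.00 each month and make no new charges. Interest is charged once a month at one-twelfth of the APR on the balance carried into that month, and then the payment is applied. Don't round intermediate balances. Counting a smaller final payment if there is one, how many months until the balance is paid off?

Monthly rate r = 9%/12 = 0.75% = 0.0075.
Recurrence: B ← B·(1+r) − $670.00.
Month 1: interest $57.94; balance after payment $7,112.94.
Month 2: interest $53.35; balance after payment $6,496.28.
Closed form: n = −ln(1 − rB₀/P)/ln(1+r) = −ln(0.91353)/ln(1.0075) ≈ 12.104, so the balance reaches zero during payment 13.

13 payments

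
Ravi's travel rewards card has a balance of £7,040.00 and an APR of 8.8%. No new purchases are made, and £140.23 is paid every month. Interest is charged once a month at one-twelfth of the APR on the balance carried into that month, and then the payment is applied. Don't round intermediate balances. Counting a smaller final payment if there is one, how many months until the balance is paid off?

63 payments

Monthly rate r = 8.8%/12 = 0.733333% = 0.00733333.
Recurrence: B ← B·(1+r) − £140.23.
Month 1: interest £51.63; balance after payment £6,951.40.
Month 2: interest £50.98; balance after payment £6,862.14.
Closed form: n = −ln(1 − rB₀/P)/ln(1+r) = −ln(0.63184)/ln(1.00733) ≈ 62.836, so the balance reaches zero during payment 63.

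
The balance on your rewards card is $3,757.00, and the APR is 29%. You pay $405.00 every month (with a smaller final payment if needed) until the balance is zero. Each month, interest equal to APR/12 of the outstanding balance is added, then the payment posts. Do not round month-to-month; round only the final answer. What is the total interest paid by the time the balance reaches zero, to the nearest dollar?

$549

Monthly rate r = 29%/12 = 2.41667% = 0.0241667.
Payoff takes n = ⌈−ln(1 − rB₀/P)/ln(1+r)⌉ = ⌈10.630⌉ = 11 payments; the last is $256.31.
Total paid = 10·$405.00 + $256.31 = $4,306.31.
Total interest = total paid − principal = $4,306.31 − $3,757.00 = $549.31.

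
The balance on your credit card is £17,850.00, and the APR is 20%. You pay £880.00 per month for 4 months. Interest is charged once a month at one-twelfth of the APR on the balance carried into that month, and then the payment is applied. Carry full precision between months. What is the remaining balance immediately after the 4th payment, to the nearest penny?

£15,461.10

Monthly rate r = 20%/12 = 1.66667% = 0.0166667.
Each month: B ← B·(1+r) − £880.00.
Month 1: interest £297.50; balance after payment £17,267.50.
Month 2: interest £287.79; balance after payment £16,675.29.
Month 3: interest £277.92; balance after payment £16,073.21.
Month 4: interest £267.89; balance after payment £15,461.10.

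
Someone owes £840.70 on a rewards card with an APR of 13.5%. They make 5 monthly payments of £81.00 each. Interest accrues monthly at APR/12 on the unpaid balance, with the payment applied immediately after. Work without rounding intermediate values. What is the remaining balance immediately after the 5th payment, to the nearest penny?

Monthly rate r = 13.5%/12 = 1.125% = 0.01125.
Each month: B ← B·(1+r) − £81.00.
Month 1: interest £9.46; balance after payment £769.16.
Month 2: interest £8.65; balance after payment £696.81.
Month 3: interest £7.84; balance after payment £623.65.
Month 4: interest £7.02; balance after payment £549.67.
Month 5: interest £6.18; balance after payment £474.85.

£474.85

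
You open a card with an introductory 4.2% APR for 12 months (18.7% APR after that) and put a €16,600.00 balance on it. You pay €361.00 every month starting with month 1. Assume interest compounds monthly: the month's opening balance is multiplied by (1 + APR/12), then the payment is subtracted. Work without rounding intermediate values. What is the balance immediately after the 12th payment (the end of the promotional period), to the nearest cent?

€12,894.41

Promo months 1–12 at r₀ = 4.2%/12 = 0.0035; months 13+ at r₁ = 18.7%/12 = 0.0155833.
After month 12: iterate B ← B·(1+r₀) − €361.00 for 12 months → €12,894.41.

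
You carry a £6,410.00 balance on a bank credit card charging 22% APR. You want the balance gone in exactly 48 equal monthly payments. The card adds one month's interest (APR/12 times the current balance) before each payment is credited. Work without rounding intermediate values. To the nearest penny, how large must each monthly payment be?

£201.95

Monthly rate r = 22%/12 = 1.83333% = 0.0183333.
Level-payment amortization: P = B₀·r / (1 − (1+r)^(−n)) = 6410.00·0.0183333 / (1 − 1.01833^(−48)).
Denominator 1 − (1+r)^(−48) = 0.581898306.
P = 117.517 / 0.581898306 ≈ 201.95.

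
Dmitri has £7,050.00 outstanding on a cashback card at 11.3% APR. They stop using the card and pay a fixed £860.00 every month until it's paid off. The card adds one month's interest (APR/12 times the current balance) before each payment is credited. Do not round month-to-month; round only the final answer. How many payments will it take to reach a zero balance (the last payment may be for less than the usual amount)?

Monthly rate r = 11.3%/12 = 0.941667% = 0.00941667.
Recurrence: B ← B·(1+r) − £860.00.
Month 1: interest £66.39; balance after payment £6,256.39.
Month 2: interest £58.91; balance after payment £5,455.30.
Closed form: n = −ln(1 − rB₀/P)/ln(1+r) = −ln(0.92281)/ln(1.00942) ≈ 8.571, so the balance reaches zero during payment 9.

9 payments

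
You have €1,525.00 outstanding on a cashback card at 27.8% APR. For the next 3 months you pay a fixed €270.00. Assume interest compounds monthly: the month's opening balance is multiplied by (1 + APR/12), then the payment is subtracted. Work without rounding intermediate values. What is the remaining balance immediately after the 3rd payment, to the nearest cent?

€804.55

Monthly rate r = 27.8%/12 = 2.31667% = 0.0231667.
Each month: B ← B·(1+r) − €270.00.
Month 1: interest €35.33; balance after payment €1,290.33.
Month 2: interest €29.89; balance after payment €1,050.22.
Month 3: interest €24.33; balance after payment €804.55.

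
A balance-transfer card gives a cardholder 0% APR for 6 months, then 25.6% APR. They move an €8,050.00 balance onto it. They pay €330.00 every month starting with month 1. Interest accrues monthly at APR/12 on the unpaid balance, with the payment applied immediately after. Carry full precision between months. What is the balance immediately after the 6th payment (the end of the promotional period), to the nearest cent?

€6,070.00

Promo months 1–6 at r₀ = 0%/12 = 0; months 7+ at r₁ = 25.6%/12 = 0.0213333.
After month 6 (no interest yet): B = €8,050.00 − 6·€330.00 = €6,070.00.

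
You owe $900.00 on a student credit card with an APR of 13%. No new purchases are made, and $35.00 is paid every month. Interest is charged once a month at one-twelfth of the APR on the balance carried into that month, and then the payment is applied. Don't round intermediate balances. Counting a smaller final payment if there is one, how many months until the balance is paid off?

31 months

Monthly rate r = 13%/12 = 1.08333% = 0.0108333.
Recurrence: B ← B·(1+r) − $35.00.
Month 1: interest $9.75; balance after payment $874.75.
Month 2: interest $9.48; balance after payment $849.23.
Closed form: n = −ln(1 − rB₀/P)/ln(1+r) = −ln(0.72143)/ln(1.01083) ≈ 30.303, so the balance reaches zero during payment 31.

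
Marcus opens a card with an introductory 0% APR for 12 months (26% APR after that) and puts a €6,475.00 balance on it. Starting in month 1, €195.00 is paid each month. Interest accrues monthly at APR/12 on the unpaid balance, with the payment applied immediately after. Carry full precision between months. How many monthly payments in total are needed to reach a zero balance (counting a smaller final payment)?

Promo months 1–12 at r₀ = 0%/12 = 0; months 13+ at r₁ = 26%/12 = 0.0216667.
After month 12 (no interest yet): B = €6,475.00 − 12·€195.00 = €4,135.00.
Then at r₁ with €195.00/mo: n₂ = −ln(1 − r₁·B/P)/ln(1+r₁) ≈ 28.70 → 29 more payments.

41 months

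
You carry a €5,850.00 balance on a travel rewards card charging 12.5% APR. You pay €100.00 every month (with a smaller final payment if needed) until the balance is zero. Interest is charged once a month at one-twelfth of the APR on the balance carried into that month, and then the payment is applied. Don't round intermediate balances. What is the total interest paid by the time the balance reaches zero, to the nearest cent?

Monthly rate r = 12.5%/12 = 1.04167% = 0.0104167.
Payoff takes n = ⌈−ln(1 − rB₀/P)/ln(1+r)⌉ = ⌈90.710⌉ = 91 payments; the last is €71.10.
Total paid = 90·€100.00 + €71.10 = €9,071.10.
Total interest = total paid − principal = €9,071.10 − €5,850.00 = €3,221.10.

€3,221.10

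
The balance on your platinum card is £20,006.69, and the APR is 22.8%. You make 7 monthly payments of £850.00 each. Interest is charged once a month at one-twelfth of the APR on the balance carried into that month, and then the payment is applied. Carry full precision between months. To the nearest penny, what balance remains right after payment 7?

£16,524.05

Monthly rate r = 22.8%/12 = 1.9% = 0.019.
Each month: B ← B·(1+r) − £850.00.
Month 1: interest £380.13; balance after payment £19,536.82.
Month 2: interest £371.20; balance after payment £19,058.02.
Month 3: interest £362.10; balance after payment £18,570.12.
Month 4: interest £352.83; balance after payment £18,072.95.
Month 5: interest £343.39; balance after payment £17,566.34.
Month 6: interest £333.76; balance after payment £17,050.10.
Month 7: interest £323.95; balance after payment £16,524.05.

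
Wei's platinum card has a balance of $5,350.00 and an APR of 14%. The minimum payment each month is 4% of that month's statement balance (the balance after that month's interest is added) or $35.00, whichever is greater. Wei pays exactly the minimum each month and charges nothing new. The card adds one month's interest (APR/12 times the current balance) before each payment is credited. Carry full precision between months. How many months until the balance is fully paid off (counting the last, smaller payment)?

Monthly rate r = 14%/12 = 1.16667% = 0.0116667.
While 4% of the post-interest balance exceeds $35.00, each month B ← (B·(1+r))·(1 − 0.04), i.e. B shrinks by the factor (1+r)·0.96 = 0.9712.
This holds for months 1–63. Entering month 64 the balance is $848.79; 4% of the post-interest balance is now below $35.00, so the flat $35.00 minimum applies from here.
From month 64 a fixed $35.00 at rate r clears $848.79 in 29 more payments. Total: 63 + 29 = 92 months.

92 months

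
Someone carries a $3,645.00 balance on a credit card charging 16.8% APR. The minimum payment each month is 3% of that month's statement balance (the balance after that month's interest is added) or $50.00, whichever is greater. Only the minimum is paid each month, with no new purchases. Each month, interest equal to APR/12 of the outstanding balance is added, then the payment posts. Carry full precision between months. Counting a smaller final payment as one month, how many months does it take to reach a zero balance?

93 months

Monthly rate r = 16.8%/12 = 1.4% = 0.014.
While 3% of the post-interest balance exceeds $50.00, each month B ← (B·(1+r))·(1 − 0.03), i.e. B shrinks by the factor (1+r)·0.97 = 0.98358.
This holds for months 1–49. Entering month 50 the balance is $1,619.47; 3% of the post-interest balance is now below $50.00, so the flat $50.00 minimum applies from here.
From month 50 a fixed $50.00 at rate r clears $1,619.47 in 44 more payments. Total: 49 + 44 = 93 months.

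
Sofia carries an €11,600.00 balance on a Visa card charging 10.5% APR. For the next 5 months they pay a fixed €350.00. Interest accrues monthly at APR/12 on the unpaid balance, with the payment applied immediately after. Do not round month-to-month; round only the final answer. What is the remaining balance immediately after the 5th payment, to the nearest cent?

Monthly rate r = 10.5%/12 = 0.875% = 0.00875.
Each month: B ← B·(1+r) − €350.00.
Month 1: interest €101.50; balance after payment €11,351.50.
Month 2: interest €99.33; balance after payment €11,100.83.
Month 3: interest €97.13; balance after payment €10,847.96.
Month 4: interest €94.92; balance after payment €10,592.88.
Month 5: interest €92.69; balance after payment €10,335.57.

€10,335.57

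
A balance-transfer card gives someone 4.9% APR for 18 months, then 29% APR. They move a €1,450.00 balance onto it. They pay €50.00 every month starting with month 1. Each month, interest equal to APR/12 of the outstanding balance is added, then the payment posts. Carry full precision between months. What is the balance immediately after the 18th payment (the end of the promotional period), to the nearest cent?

€628.43

Promo months 1–18 at r₀ = 4.9%/12 = 0.00408333; months 19+ at r₁ = 29%/12 = 0.0241667.
After month 18: iterate B ← B·(1+r₀) − €50.00 for 18 months → €628.43.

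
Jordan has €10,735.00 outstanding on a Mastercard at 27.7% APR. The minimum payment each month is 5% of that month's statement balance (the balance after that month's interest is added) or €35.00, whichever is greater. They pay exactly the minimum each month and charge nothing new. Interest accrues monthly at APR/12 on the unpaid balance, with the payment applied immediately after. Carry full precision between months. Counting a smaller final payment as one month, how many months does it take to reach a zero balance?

Monthly rate r = 27.7%/12 = 2.30833% = 0.0230833.
While 5% of the post-interest balance exceeds €35.00, each month B ← (B·(1+r))·(1 − 0.05), i.e. B shrinks by the factor (1+r)·0.95 = 0.97193.
This holds for months 1–97. Entering month 98 the balance is €678.20; 5% of the post-interest balance is now below €35.00, so the flat €35.00 minimum applies from here.
From month 98 a fixed €35.00 at rate r clears €678.20 in 26 more payments. Total: 97 + 26 = 123 months.

123 months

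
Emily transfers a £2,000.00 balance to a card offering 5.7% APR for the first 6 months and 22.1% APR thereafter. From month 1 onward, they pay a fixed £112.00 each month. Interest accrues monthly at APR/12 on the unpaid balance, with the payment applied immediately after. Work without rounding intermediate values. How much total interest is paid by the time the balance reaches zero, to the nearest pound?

£249

Promo months 1–6 at r₀ = 5.7%/12 = 0.00475; months 7+ at r₁ = 22.1%/12 = 0.0184167.
After month 6: iterate B ← B·(1+r₀) − £112.00 for 6 months → £1,377.65.
Then at r₁ with £112.00/mo: n₂ = −ln(1 − r₁·B/P)/ln(1+r₁) ≈ 14.08 → 15 more payments.
Total paid = 20·£112.00 + £8.57 = £2,248.57; interest = £2,248.57 − £2,000.00 = £248.57.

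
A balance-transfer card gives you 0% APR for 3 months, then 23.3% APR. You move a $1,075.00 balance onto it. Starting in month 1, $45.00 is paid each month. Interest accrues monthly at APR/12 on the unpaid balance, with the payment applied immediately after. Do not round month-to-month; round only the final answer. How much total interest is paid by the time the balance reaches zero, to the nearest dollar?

Promo months 1–3 at r₀ = 0%/12 = 0; months 4+ at r₁ = 23.3%/12 = 0.0194167.
After month 3 (no interest yet): B = $1,075.00 − 3·$45.00 = $940.00.
Then at r₁ with $45.00/mo: n₂ = −ln(1 − r₁·B/P)/ln(1+r₁) ≈ 27.05 → 28 more payments.
Total paid = 30·$45.00 + $2.28 = $1,352.28; interest = $1,352.28 − $1,075.00 = $277.28.

$277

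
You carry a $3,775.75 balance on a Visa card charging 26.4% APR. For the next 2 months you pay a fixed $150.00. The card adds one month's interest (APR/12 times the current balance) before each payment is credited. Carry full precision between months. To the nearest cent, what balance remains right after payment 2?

Monthly rate r = 26.4%/12 = 2.2% = 0.022.
Each month: B ← B·(1+r) − $150.00.
Month 1: interest $83.07; balance after payment $3,708.82.
Month 2: interest $81.59; balance after payment $3,640.41.

$3,640.41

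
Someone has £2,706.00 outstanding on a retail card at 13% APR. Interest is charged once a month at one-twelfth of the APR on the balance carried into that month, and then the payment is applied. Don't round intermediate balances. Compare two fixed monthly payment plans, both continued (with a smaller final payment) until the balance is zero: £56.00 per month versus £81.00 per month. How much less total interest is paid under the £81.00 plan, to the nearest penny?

£474.96

Monthly rate r = 13%/12 = 1.08333% = 0.0108333.
At £56.00/mo: n = ⌈−ln(1 − rB₀/P)/ln(1+r)⌉ = 69 payments (last £44.46); total interest = total paid − £2,706.00 = £1,146.46.
At £81.00/mo: 42 payments (last £56.50); total interest £671.50.
Interest saved = £1,146.46 − £671.50 = £474.96.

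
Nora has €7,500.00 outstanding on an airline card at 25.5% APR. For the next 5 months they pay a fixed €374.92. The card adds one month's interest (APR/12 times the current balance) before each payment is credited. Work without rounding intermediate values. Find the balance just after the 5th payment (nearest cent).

€6,375.49

Monthly rate r = 25.5%/12 = 2.125% = 0.02125.
Each month: B ← B·(1+r) − €374.92.
Month 1: interest €159.38; balance after payment €7,284.45.
Month 2: interest €154.79; balance after payment €7,064.33.
Month 3: interest €150.12; balance after payment €6,839.53.
Month 4: interest €145.34; balance after payment €6,609.95.
Month 5: interest €140.46; balance after payment €6,375.49.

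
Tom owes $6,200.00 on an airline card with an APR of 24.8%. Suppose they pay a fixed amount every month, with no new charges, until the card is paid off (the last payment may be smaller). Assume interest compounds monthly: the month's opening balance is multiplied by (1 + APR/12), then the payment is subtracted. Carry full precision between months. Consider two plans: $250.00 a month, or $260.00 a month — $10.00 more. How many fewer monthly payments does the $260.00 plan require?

Monthly rate r = 24.8%/12 = 2.06667% = 0.0206667.
At $250.00/mo: n = ⌈−ln(1 − rB₀/P)/ln(1+r)⌉ = 36 payments (last $31.73); total interest = total paid − $6,200.00 = $2,581.73.
At $260.00/mo: 34 payments (last $49.24); total interest $2,429.24.
Payments saved = 36 − 34 = 2.

2 fewer payments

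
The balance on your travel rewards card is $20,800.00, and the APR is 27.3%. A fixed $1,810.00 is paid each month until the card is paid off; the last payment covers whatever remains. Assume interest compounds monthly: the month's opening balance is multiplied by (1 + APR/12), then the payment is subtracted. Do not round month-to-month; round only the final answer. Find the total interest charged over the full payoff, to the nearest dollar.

Monthly rate r = 27.3%/12 = 2.275% = 0.02275.
Payoff takes n = ⌈−ln(1 − rB₀/P)/ln(1+r)⌉ = ⌈13.472⌉ = 14 payments; the last is $858.95.
Total paid = 13·$1,810.00 + $858.95 = $24,388.95.
Total interest = total paid − principal = $24,388.95 − $20,800.00 = $3,588.95.

$3,589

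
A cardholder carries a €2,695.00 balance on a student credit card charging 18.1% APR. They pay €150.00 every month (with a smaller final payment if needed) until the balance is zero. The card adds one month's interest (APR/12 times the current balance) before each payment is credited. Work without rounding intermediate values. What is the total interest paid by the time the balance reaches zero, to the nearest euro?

€472

Monthly rate r = 18.1%/12 = 1.50833% = 0.0150833.
Payoff takes n = ⌈−ln(1 − rB₀/P)/ln(1+r)⌉ = ⌈21.113⌉ = 22 payments; the last is €17.07.
Total paid = 21·€150.00 + €17.07 = €3,167.07.
Total interest = total paid − principal = €3,167.07 − €2,695.00 = €472.07.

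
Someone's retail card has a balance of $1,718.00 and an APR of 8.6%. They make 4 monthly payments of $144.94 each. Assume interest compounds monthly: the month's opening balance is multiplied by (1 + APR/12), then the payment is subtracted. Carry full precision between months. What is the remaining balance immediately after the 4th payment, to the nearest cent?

Monthly rate r = 8.6%/12 = 0.716667% = 0.00716667.
Each month: B ← B·(1+r) − $144.94.
Month 1: interest $12.31; balance after payment $1,585.37.
Month 2: interest $11.36; balance after payment $1,451.79.
Month 3: interest $10.40; balance after payment $1,317.26.
Month 4: interest $9.44; balance after payment $1,181.76.

$1,181.76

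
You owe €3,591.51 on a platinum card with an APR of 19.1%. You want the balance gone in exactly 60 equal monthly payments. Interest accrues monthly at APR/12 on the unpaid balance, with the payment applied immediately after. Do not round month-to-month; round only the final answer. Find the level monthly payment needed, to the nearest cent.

Monthly rate r = 19.1%/12 = 1.59167% = 0.0159167.
Level-payment amortization: P = B₀·r / (1 − (1+r)^(−n)) = 3591.51·0.0159167 / (1 − 1.01592^(−60)).
Denominator 1 − (1+r)^(−60) = 0.612282962.
P = 57.1649 / 0.612282962 ≈ 93.36.

€93.36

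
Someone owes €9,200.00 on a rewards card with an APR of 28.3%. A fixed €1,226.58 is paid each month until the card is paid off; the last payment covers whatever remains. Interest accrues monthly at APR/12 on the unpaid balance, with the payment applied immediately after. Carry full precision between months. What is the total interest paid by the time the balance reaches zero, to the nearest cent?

Monthly rate r = 28.3%/12 = 2.35833% = 0.0235833.
Payoff takes n = ⌈−ln(1 − rB₀/P)/ln(1+r)⌉ = ⌈8.351⌉ = 9 payments; the last is €434.02.
Total paid = 8·€1,226.58 + €434.02 = €10,246.66.
Total interest = total paid − principal = €10,246.66 − €9,200.00 = €1,046.66.

€1,046.66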